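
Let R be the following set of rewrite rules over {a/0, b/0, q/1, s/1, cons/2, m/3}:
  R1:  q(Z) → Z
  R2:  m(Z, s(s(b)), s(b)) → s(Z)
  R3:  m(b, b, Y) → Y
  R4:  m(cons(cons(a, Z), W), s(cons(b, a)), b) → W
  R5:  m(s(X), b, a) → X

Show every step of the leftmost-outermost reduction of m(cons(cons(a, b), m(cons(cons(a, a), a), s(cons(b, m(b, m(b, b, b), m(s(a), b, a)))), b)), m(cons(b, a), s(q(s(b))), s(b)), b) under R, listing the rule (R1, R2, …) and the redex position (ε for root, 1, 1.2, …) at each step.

1. m(cons(cons(a, b), m(cons(cons(a, a), a), s(cons(b, m(b, m(b, b, b), m(s(a), b, a)))), b)), m(cons(b, a), s(q(s(b))), s(b)), b)  →  m(cons(cons(a, b), m(cons(cons(a, a), a), s(cons(b, m(b, b, m(s(a), b, a)))), b)), m(cons(b, a), s(q(s(b))), s(b)), b)   [R3 at 1.2.2.1.2.2]
2. m(cons(cons(a, b), m(cons(cons(a, a), a), s(cons(b, m(b, b, m(s(a), b, a)))), b)), m(cons(b, a), s(q(s(b))), s(b)), b)  →  m(cons(cons(a, b), m(cons(cons(a, a), a), s(cons(b, m(s(a), b, a))), b)), m(cons(b, a), s(q(s(b))), s(b)), b)   [R3 at 1.2.2.1.2]
3. m(cons(cons(a, b), m(cons(cons(a, a), a), s(cons(b, m(s(a), b, a))), b)), m(cons(b, a), s(q(s(b))), s(b)), b)  →  m(cons(cons(a, b), m(cons(cons(a, a), a), s(cons(b, a)), b)), m(cons(b, a), s(q(s(b))), s(b)), b)   [R5 at 1.2.2.1.2]
4. m(cons(cons(a, b), m(cons(cons(a, a), a), s(cons(b, a)), b)), m(cons(b, a), s(q(s(b))), s(b)), b)  →  m(cons(cons(a, b), a), m(cons(b, a), s(q(s(b))), s(b)), b)   [R4 at 1.2]
5. m(cons(cons(a, b), a), m(cons(b, a), s(q(s(b))), s(b)), b)  →  m(cons(cons(a, b), a), m(cons(b, a), s(s(b)), s(b)), b)   [R1 at 2.2.1]
6. m(cons(cons(a, b), a), m(cons(b, a), s(s(b)), s(b)), b)  →  m(cons(cons(a, b), a), s(cons(b, a)), b)   [R2 at 2]
7. m(cons(cons(a, b), a), s(cons(b, a)), b)  →  a   [R4 at ε]

a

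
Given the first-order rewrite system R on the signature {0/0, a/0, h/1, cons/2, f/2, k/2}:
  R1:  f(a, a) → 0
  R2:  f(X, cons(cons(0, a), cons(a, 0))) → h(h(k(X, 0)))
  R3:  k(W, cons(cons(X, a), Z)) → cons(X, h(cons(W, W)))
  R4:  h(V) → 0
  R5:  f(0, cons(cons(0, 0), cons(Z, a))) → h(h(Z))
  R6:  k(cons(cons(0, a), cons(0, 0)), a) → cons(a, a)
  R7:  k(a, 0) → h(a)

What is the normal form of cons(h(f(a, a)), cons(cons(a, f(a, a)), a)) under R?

1. cons(h(f(a, a)), cons(cons(a, f(a, a)), a))  →  cons(0, cons(cons(a, f(a, a)), a))   [R4 at 1]
2. cons(0, cons(cons(a, f(a, a)), a))  →  cons(0, cons(cons(a, 0), a))   [R1 at 2.1.2]

cons(0, cons(cons(a, 0), a))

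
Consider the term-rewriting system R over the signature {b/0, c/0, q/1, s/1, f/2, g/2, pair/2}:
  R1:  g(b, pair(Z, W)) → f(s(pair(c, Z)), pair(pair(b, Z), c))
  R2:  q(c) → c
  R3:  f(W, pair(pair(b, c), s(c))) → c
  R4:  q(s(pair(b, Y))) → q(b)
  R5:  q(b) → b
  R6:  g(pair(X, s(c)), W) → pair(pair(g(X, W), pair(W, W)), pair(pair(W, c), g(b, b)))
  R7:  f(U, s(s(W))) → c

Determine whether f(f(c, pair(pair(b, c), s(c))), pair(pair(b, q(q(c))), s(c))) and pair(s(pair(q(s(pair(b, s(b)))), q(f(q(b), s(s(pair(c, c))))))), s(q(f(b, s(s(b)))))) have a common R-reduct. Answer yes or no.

Reduce t₁ = f(f(c, pair(pair(b, c), s(c))), pair(pair(b, q(q(c))), s(c))):
1. f(f(c, pair(pair(b, c), s(c))), pair(pair(b, q(q(c))), s(c)))  →  f(c, pair(pair(b, q(q(c))), s(c)))   [R3 at 1]
2. f(c, pair(pair(b, q(q(c))), s(c)))  →  f(c, pair(pair(b, q(c)), s(c)))   [R2 at 2.1.2.1]
3. f(c, pair(pair(b, q(c)), s(c)))  →  f(c, pair(pair(b, c), s(c)))   [R2 at 2.1.2]
4. f(c, pair(pair(b, c), s(c)))  →  c   [R3 at ε]

Reduce t₂ = pair(s(pair(q(s(pair(b, s(b)))), q(f(q(b), s(s(pair(c, c))))))), s(q(f(b, s(s(b)))))):
1. pair(s(pair(q(s(pair(b, s(b)))), q(f(q(b), s(s(pair(c, c))))))), s(q(f(b, s(s(b))))))  →  pair(s(pair(q(b), q(f(q(b), s(s(pair(c, c))))))), s(q(f(b, s(s(b))))))   [R4 at 1.1.1]
2. pair(s(pair(q(b), q(f(q(b), s(s(pair(c, c))))))), s(q(f(b, s(s(b))))))  →  pair(s(pair(b, q(f(q(b), s(s(pair(c, c))))))), s(q(f(b, s(s(b))))))   [R5 at 1.1.1]
3. pair(s(pair(b, q(f(q(b), s(s(pair(c, c))))))), s(q(f(b, s(s(b))))))  →  pair(s(pair(b, q(c))), s(q(f(b, s(s(b))))))   [R7 at 1.1.2.1]
4. pair(s(pair(b, q(c))), s(q(f(b, s(s(b))))))  →  pair(s(pair(b, c)), s(q(f(b, s(s(b))))))   [R2 at 1.1.2]
5. pair(s(pair(b, c)), s(q(f(b, s(s(b))))))  →  pair(s(pair(b, c)), s(q(c)))   [R7 at 2.1.1]
6. pair(s(pair(b, c)), s(q(c)))  →  pair(s(pair(b, c)), s(c))   [R2 at 2.1]

no — NF(t₁) = c, NF(t₂) = pair(s(pair(b, c)), s(c))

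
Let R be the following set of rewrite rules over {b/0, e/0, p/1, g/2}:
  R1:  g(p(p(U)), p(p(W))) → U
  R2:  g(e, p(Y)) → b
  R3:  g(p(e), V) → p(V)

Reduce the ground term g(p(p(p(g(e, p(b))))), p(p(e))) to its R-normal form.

1. g(p(p(p(g(e, p(b))))), p(p(e)))  →  p(g(e, p(b)))   [R1 at ε]
2. p(g(e, p(b)))  →  p(b)   [R2 at 1]

p(b)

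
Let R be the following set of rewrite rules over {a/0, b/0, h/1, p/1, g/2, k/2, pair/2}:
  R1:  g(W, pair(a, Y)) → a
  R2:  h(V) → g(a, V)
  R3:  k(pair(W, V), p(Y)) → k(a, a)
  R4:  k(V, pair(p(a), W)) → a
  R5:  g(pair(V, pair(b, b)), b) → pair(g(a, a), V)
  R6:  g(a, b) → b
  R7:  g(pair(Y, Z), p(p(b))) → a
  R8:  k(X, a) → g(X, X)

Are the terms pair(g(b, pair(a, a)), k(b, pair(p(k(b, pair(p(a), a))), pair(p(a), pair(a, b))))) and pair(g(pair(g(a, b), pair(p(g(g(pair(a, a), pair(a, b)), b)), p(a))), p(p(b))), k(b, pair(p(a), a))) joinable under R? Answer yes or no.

yes — NF(t₁) = pair(a, a), NF(t₂) = pair(a, a)

Reduce t₁ = pair(g(b, pair(a, a)), k(b, pair(p(k(b, pair(p(a), a))), pair(p(a), pair(a, b))))):
1. pair(g(b, pair(a, a)), k(b, pair(p(k(b, pair(p(a), a))), pair(p(a), pair(a, b)))))  →  pair(a, k(b, pair(p(k(b, pair(p(a), a))), pair(p(a), pair(a, b)))))   [R1 at 1]
2. pair(a, k(b, pair(p(k(b, pair(p(a), a))), pair(p(a), pair(a, b)))))  →  pair(a, k(b, pair(p(a), pair(p(a), pair(a, b)))))   [R4 at 2.2.1.1]
3. pair(a, k(b, pair(p(a), pair(p(a), pair(a, b)))))  →  pair(a, a)   [R4 at 2]

Reduce t₂ = pair(g(pair(g(a, b), pair(p(g(g(pair(a, a), pair(a, b)), b)), p(a))), p(p(b))), k(b, pair(p(a), a))):
1. pair(g(pair(g(a, b), pair(p(g(g(pair(a, a), pair(a, b)), b)), p(a))), p(p(b))), k(b, pair(p(a), a)))  →  pair(a, k(b, pair(p(a), a)))   [R7 at 1]
2. pair(a, k(b, pair(p(a), a)))  →  pair(a, a)   [R4 at 2]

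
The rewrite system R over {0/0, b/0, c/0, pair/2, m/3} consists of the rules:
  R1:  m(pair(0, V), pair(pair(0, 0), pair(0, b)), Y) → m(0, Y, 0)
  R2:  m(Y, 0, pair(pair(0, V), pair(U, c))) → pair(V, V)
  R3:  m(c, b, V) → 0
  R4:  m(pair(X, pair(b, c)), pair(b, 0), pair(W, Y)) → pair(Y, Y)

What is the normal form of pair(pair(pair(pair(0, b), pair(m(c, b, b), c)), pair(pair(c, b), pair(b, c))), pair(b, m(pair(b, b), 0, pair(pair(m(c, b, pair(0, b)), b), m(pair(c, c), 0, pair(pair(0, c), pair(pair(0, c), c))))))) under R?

1. pair(pair(pair(pair(0, b), pair(m(c, b, b), c)), pair(pair(c, b), pair(b, c))), pair(b, m(pair(b, b), 0, pair(pair(m(c, b, pair(0, b)), b), m(pair(c, c), 0, pair(pair(0, c), pair(pair(0, c), c)))))))  →  pair(pair(pair(pair(0, b), pair(0, c)), pair(pair(c, b), pair(b, c))), pair(b, m(pair(b, b), 0, pair(pair(m(c, b, pair(0, b)), b), m(pair(c, c), 0, pair(pair(0, c), pair(pair(0, c), c)))))))   [R3 at 1.1.2.1]
2. pair(pair(pair(pair(0, b), pair(0, c)), pair(pair(c, b), pair(b, c))), pair(b, m(pair(b, b), 0, pair(pair(m(c, b, pair(0, b)), b), m(pair(c, c), 0, pair(pair(0, c), pair(pair(0, c), c)))))))  →  pair(pair(pair(pair(0, b), pair(0, c)), pair(pair(c, b), pair(b, c))), pair(b, m(pair(b, b), 0, pair(pair(0, b), m(pair(c, c), 0, pair(pair(0, c), pair(pair(0, c), c)))))))   [R3 at 2.2.3.1.1]
3. pair(pair(pair(pair(0, b), pair(0, c)), pair(pair(c, b), pair(b, c))), pair(b, m(pair(b, b), 0, pair(pair(0, b), m(pair(c, c), 0, pair(pair(0, c), pair(pair(0, c), c)))))))  →  pair(pair(pair(pair(0, b), pair(0, c)), pair(pair(c, b), pair(b, c))), pair(b, m(pair(b, b), 0, pair(pair(0, b), pair(c, c)))))   [R2 at 2.2.3.2]
4. pair(pair(pair(pair(0, b), pair(0, c)), pair(pair(c, b), pair(b, c))), pair(b, m(pair(b, b), 0, pair(pair(0, b), pair(c, c)))))  →  pair(pair(pair(pair(0, b), pair(0, c)), pair(pair(c, b), pair(b, c))), pair(b, pair(b, b)))   [R2 at 2.2]

pair(pair(pair(pair(0, b), pair(0, c)), pair(pair(c, b), pair(b, c))), pair(b, pair(b, b)))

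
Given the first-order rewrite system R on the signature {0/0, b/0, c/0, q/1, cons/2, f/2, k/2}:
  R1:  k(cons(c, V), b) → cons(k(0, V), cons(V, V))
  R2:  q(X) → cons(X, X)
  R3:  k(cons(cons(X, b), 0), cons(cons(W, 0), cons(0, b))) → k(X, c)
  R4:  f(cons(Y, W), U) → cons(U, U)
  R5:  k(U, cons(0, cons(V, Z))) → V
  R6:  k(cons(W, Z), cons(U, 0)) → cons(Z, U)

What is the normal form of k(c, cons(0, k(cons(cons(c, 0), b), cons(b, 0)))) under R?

b

1. k(c, cons(0, k(cons(cons(c, 0), b), cons(b, 0))))  →  k(c, cons(0, cons(b, b)))   [R6 at 2.2]
2. k(c, cons(0, cons(b, b)))  →  b   [R5 at ε]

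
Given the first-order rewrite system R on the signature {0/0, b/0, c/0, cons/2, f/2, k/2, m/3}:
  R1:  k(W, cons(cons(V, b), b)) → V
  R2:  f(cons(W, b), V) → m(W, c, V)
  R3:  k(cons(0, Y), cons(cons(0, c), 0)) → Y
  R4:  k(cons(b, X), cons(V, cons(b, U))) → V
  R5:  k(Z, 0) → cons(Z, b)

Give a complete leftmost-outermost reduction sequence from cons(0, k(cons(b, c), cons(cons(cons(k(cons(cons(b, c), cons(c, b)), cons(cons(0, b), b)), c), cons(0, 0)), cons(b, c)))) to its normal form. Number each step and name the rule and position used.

cons(0, cons(cons(0, c), cons(0, 0)))

1. cons(0, k(cons(b, c), cons(cons(cons(k(cons(cons(b, c), cons(c, b)), cons(cons(0, b), b)), c), cons(0, 0)), cons(b, c))))  →  cons(0, cons(cons(k(cons(cons(b, c), cons(c, b)), cons(cons(0, b), b)), c), cons(0, 0)))   [R4 at 2]
2. cons(0, cons(cons(k(cons(cons(b, c), cons(c, b)), cons(cons(0, b), b)), c), cons(0, 0)))  →  cons(0, cons(cons(0, c), cons(0, 0)))   [R1 at 2.1.1]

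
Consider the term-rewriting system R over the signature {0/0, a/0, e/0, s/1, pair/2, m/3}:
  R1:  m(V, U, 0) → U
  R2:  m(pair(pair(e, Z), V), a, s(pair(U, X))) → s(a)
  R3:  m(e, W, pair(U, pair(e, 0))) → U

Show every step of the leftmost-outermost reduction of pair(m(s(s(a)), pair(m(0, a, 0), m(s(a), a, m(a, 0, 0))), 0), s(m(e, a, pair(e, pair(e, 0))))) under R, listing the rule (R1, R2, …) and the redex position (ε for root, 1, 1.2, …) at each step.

1. pair(m(s(s(a)), pair(m(0, a, 0), m(s(a), a, m(a, 0, 0))), 0), s(m(e, a, pair(e, pair(e, 0)))))  →  pair(pair(m(0, a, 0), m(s(a), a, m(a, 0, 0))), s(m(e, a, pair(e, pair(e, 0)))))   [R1 at 1]
2. pair(pair(m(0, a, 0), m(s(a), a, m(a, 0, 0))), s(m(e, a, pair(e, pair(e, 0)))))  →  pair(pair(a, m(s(a), a, m(a, 0, 0))), s(m(e, a, pair(e, pair(e, 0)))))   [R1 at 1.1]
3. pair(pair(a, m(s(a), a, m(a, 0, 0))), s(m(e, a, pair(e, pair(e, 0)))))  →  pair(pair(a, m(s(a), a, 0)), s(m(e, a, pair(e, pair(e, 0)))))   [R1 at 1.2.3]
4. pair(pair(a, m(s(a), a, 0)), s(m(e, a, pair(e, pair(e, 0)))))  →  pair(pair(a, a), s(m(e, a, pair(e, pair(e, 0)))))   [R1 at 1.2]
5. pair(pair(a, a), s(m(e, a, pair(e, pair(e, 0)))))  →  pair(pair(a, a), s(e))   [R3 at 2.1]

pair(pair(a, a), s(e))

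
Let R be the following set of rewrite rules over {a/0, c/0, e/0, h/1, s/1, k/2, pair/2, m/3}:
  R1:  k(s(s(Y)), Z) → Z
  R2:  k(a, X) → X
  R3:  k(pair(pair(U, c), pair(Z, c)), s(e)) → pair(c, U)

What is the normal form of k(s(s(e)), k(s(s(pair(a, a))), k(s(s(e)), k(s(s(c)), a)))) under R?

1. k(s(s(e)), k(s(s(pair(a, a))), k(s(s(e)), k(s(s(c)), a))))  →  k(s(s(pair(a, a))), k(s(s(e)), k(s(s(c)), a)))   [R1 at ε]
2. k(s(s(pair(a, a))), k(s(s(e)), k(s(s(c)), a)))  →  k(s(s(e)), k(s(s(c)), a))   [R1 at ε]
3. k(s(s(e)), k(s(s(c)), a))  →  k(s(s(c)), a)   [R1 at ε]
4. k(s(s(c)), a)  →  a   [R1 at ε]

a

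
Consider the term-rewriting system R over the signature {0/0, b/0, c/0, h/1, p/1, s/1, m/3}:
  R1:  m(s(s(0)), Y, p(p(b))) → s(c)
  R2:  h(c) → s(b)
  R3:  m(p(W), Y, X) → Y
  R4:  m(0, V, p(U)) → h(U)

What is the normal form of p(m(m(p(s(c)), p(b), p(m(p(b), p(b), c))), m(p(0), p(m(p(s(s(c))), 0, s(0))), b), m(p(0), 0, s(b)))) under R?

p(p(0))

1. p(m(m(p(s(c)), p(b), p(m(p(b), p(b), c))), m(p(0), p(m(p(s(s(c))), 0, s(0))), b), m(p(0), 0, s(b))))  →  p(m(p(b), m(p(0), p(m(p(s(s(c))), 0, s(0))), b), m(p(0), 0, s(b))))   [R3 at 1.1]
2. p(m(p(b), m(p(0), p(m(p(s(s(c))), 0, s(0))), b), m(p(0), 0, s(b))))  →  p(m(p(0), p(m(p(s(s(c))), 0, s(0))), b))   [R3 at 1]
3. p(m(p(0), p(m(p(s(s(c))), 0, s(0))), b))  →  p(p(m(p(s(s(c))), 0, s(0))))   [R3 at 1]
4. p(p(m(p(s(s(c))), 0, s(0))))  →  p(p(0))   [R3 at 1.1]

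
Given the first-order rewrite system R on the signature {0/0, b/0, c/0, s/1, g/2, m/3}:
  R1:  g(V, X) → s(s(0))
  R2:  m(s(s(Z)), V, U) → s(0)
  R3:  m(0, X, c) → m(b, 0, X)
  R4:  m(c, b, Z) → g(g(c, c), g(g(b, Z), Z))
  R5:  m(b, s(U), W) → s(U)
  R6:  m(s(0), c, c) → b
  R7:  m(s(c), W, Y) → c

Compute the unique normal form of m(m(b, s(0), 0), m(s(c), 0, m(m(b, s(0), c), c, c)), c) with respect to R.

1. m(m(b, s(0), 0), m(s(c), 0, m(m(b, s(0), c), c, c)), c)  →  m(s(0), m(s(c), 0, m(m(b, s(0), c), c, c)), c)   [R5 at 1]
2. m(s(0), m(s(c), 0, m(m(b, s(0), c), c, c)), c)  →  m(s(0), c, c)   [R7 at 2]
3. m(s(0), c, c)  →  b   [R6 at ε]

b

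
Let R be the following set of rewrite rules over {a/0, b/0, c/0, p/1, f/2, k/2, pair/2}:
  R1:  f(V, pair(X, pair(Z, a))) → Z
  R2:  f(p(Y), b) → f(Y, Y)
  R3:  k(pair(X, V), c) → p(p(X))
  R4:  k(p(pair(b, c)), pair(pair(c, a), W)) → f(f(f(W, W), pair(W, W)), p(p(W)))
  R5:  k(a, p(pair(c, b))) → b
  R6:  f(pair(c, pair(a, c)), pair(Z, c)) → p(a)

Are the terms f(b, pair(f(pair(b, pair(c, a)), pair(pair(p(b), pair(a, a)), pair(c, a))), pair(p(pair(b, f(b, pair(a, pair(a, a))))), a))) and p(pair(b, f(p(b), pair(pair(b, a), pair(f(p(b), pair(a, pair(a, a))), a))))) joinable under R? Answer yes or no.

yes — NF(t₁) = p(pair(b, a)), NF(t₂) = p(pair(b, a))

Reduce t₁ = f(b, pair(f(pair(b, pair(c, a)), pair(pair(p(b), pair(a, a)), pair(c, a))), pair(p(pair(b, f(b, pair(a, pair(a, a))))), a))):
1. f(b, pair(f(pair(b, pair(c, a)), pair(pair(p(b), pair(a, a)), pair(c, a))), pair(p(pair(b, f(b, pair(a, pair(a, a))))), a)))  →  p(pair(b, f(b, pair(a, pair(a, a)))))   [R1 at ε]
2. p(pair(b, f(b, pair(a, pair(a, a)))))  →  p(pair(b, a))   [R1 at 1.2]

Reduce t₂ = p(pair(b, f(p(b), pair(pair(b, a), pair(f(p(b), pair(a, pair(a, a))), a))))):
1. p(pair(b, f(p(b), pair(pair(b, a), pair(f(p(b), pair(a, pair(a, a))), a)))))  →  p(pair(b, f(p(b), pair(a, pair(a, a)))))   [R1 at 1.2]
2. p(pair(b, f(p(b), pair(a, pair(a, a)))))  →  p(pair(b, a))   [R1 at 1.2]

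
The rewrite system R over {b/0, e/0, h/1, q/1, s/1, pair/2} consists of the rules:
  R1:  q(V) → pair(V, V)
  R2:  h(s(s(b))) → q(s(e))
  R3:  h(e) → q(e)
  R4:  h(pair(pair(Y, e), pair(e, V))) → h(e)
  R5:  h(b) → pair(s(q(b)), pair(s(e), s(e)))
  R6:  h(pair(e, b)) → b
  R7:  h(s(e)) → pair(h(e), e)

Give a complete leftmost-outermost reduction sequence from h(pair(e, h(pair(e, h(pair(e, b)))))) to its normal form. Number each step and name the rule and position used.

b

1. h(pair(e, h(pair(e, h(pair(e, b))))))  →  h(pair(e, h(pair(e, b))))   [R6 at 1.2.1.2]
2. h(pair(e, h(pair(e, b))))  →  h(pair(e, b))   [R6 at 1.2]
3. h(pair(e, b))  →  b   [R6 at ε]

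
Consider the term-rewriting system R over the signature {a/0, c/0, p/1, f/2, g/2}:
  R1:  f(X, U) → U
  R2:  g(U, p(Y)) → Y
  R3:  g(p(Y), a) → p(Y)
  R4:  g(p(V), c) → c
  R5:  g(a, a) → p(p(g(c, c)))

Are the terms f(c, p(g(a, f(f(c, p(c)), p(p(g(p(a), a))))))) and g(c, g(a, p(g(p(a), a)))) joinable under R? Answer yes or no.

no — NF(t₁) = p(p(p(a))), NF(t₂) = a

Reduce t₁ = f(c, p(g(a, f(f(c, p(c)), p(p(g(p(a), a))))))):
1. f(c, p(g(a, f(f(c, p(c)), p(p(g(p(a), a)))))))  →  p(g(a, f(f(c, p(c)), p(p(g(p(a), a))))))   [R1 at ε]
2. p(g(a, f(f(c, p(c)), p(p(g(p(a), a))))))  →  p(g(a, p(p(g(p(a), a)))))   [R1 at 1.2]
3. p(g(a, p(p(g(p(a), a)))))  →  p(p(g(p(a), a)))   [R2 at 1]
4. p(p(g(p(a), a)))  →  p(p(p(a)))   [R3 at 1.1]

Reduce t₂ = g(c, g(a, p(g(p(a), a)))):
1. g(c, g(a, p(g(p(a), a))))  →  g(c, g(p(a), a))   [R2 at 2]
2. g(c, g(p(a), a))  →  g(c, p(a))   [R3 at 2]
3. g(c, p(a))  →  a   [R2 at ε]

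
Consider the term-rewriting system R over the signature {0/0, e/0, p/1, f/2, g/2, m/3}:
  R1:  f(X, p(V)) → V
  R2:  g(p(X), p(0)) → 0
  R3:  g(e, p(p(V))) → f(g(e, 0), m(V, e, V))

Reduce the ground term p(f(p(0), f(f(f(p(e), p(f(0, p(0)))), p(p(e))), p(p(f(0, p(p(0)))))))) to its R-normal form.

p(p(0))

1. p(f(p(0), f(f(f(p(e), p(f(0, p(0)))), p(p(e))), p(p(f(0, p(p(0))))))))  →  p(f(p(0), p(f(0, p(p(0))))))   [R1 at 1.2]
2. p(f(p(0), p(f(0, p(p(0))))))  →  p(f(0, p(p(0))))   [R1 at 1]
3. p(f(0, p(p(0))))  →  p(p(0))   [R1 at 1]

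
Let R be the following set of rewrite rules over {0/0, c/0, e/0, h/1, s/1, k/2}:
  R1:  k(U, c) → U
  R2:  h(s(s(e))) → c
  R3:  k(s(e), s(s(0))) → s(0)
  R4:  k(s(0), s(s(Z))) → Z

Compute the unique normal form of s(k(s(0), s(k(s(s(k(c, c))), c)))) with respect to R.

s(s(c))

1. s(k(s(0), s(k(s(s(k(c, c))), c))))  →  s(k(s(0), s(s(s(k(c, c))))))   [R1 at 1.2.1]
2. s(k(s(0), s(s(s(k(c, c))))))  →  s(s(k(c, c)))   [R4 at 1]
3. s(s(k(c, c)))  →  s(s(c))   [R1 at 1.1]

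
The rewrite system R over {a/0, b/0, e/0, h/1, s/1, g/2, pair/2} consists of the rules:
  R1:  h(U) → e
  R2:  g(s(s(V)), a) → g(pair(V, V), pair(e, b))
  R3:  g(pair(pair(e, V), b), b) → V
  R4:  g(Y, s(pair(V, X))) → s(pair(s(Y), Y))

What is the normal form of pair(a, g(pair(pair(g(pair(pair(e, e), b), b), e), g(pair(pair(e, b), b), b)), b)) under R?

pair(a, e)

1. pair(a, g(pair(pair(g(pair(pair(e, e), b), b), e), g(pair(pair(e, b), b), b)), b))  →  pair(a, g(pair(pair(e, e), g(pair(pair(e, b), b), b)), b))   [R3 at 2.1.1.1]
2. pair(a, g(pair(pair(e, e), g(pair(pair(e, b), b), b)), b))  →  pair(a, g(pair(pair(e, e), b), b))   [R3 at 2.1.2]
3. pair(a, g(pair(pair(e, e), b), b))  →  pair(a, e)   [R3 at 2]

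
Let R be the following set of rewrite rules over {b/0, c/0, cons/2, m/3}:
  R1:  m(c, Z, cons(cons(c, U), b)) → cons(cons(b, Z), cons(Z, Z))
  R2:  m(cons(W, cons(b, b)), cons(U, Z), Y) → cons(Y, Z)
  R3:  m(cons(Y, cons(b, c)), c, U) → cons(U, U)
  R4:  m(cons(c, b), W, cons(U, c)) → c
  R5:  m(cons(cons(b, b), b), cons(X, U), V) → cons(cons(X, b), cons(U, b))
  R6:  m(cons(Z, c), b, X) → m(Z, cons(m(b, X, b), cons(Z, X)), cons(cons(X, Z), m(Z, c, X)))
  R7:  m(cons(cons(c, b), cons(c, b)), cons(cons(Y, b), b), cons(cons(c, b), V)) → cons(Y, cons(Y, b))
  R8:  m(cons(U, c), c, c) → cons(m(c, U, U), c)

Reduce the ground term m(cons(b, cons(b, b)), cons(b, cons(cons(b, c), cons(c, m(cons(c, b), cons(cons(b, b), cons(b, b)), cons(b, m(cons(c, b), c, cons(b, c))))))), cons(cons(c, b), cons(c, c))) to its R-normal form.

cons(cons(cons(c, b), cons(c, c)), cons(cons(b, c), cons(c, c)))

1. m(cons(b, cons(b, b)), cons(b, cons(cons(b, c), cons(c, m(cons(c, b), cons(cons(b, b), cons(b, b)), cons(b, m(cons(c, b), c, cons(b, c))))))), cons(cons(c, b), cons(c, c)))  →  cons(cons(cons(c, b), cons(c, c)), cons(cons(b, c), cons(c, m(cons(c, b), cons(cons(b, b), cons(b, b)), cons(b, m(cons(c, b), c, cons(b, c)))))))   [R2 at ε]
2. cons(cons(cons(c, b), cons(c, c)), cons(cons(b, c), cons(c, m(cons(c, b), cons(cons(b, b), cons(b, b)), cons(b, m(cons(c, b), c, cons(b, c)))))))  →  cons(cons(cons(c, b), cons(c, c)), cons(cons(b, c), cons(c, m(cons(c, b), cons(cons(b, b), cons(b, b)), cons(b, c)))))   [R4 at 2.2.2.3.2]
3. cons(cons(cons(c, b), cons(c, c)), cons(cons(b, c), cons(c, m(cons(c, b), cons(cons(b, b), cons(b, b)), cons(b, c)))))  →  cons(cons(cons(c, b), cons(c, c)), cons(cons(b, c), cons(c, c)))   [R4 at 2.2.2]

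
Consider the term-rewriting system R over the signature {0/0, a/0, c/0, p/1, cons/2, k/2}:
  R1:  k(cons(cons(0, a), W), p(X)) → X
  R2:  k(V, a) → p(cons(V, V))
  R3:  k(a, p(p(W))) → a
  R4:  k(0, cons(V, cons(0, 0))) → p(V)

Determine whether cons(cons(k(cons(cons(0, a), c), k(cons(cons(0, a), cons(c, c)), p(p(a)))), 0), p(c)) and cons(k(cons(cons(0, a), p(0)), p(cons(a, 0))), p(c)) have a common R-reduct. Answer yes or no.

Reduce t₁ = cons(cons(k(cons(cons(0, a), c), k(cons(cons(0, a), cons(c, c)), p(p(a)))), 0), p(c)):
1. cons(cons(k(cons(cons(0, a), c), k(cons(cons(0, a), cons(c, c)), p(p(a)))), 0), p(c))  →  cons(cons(k(cons(cons(0, a), c), p(a)), 0), p(c))   [R1 at 1.1.2]
2. cons(cons(k(cons(cons(0, a), c), p(a)), 0), p(c))  →  cons(cons(a, 0), p(c))   [R1 at 1.1]

Reduce t₂ = cons(k(cons(cons(0, a), p(0)), p(cons(a, 0))), p(c)):
1. cons(k(cons(cons(0, a), p(0)), p(cons(a, 0))), p(c))  →  cons(cons(a, 0), p(c))   [R1 at 1]

yes — NF(t₁) = cons(cons(a, 0), p(c)), NF(t₂) = cons(cons(a, 0), p(c))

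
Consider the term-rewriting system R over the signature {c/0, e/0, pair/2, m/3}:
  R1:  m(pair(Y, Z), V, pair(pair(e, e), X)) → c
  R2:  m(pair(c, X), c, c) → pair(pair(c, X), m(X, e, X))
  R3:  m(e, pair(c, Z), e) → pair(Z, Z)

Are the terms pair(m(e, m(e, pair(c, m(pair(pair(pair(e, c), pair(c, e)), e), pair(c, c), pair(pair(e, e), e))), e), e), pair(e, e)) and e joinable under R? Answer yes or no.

no — NF(t₁) = pair(pair(c, c), pair(e, e)), NF(t₂) = e

Reduce t₁ = pair(m(e, m(e, pair(c, m(pair(pair(pair(e, c), pair(c, e)), e), pair(c, c), pair(pair(e, e), e))), e), e), pair(e, e)):
1. pair(m(e, m(e, pair(c, m(pair(pair(pair(e, c), pair(c, e)), e), pair(c, c), pair(pair(e, e), e))), e), e), pair(e, e))  →  pair(m(e, pair(m(pair(pair(pair(e, c), pair(c, e)), e), pair(c, c), pair(pair(e, e), e)), m(pair(pair(pair(e, c), pair(c, e)), e), pair(c, c), pair(pair(e, e), e))), e), pair(e, e))   [R3 at 1.2]
2. pair(m(e, pair(m(pair(pair(pair(e, c), pair(c, e)), e), pair(c, c), pair(pair(e, e), e)), m(pair(pair(pair(e, c), pair(c, e)), e), pair(c, c), pair(pair(e, e), e))), e), pair(e, e))  →  pair(m(e, pair(c, m(pair(pair(pair(e, c), pair(c, e)), e), pair(c, c), pair(pair(e, e), e))), e), pair(e, e))   [R1 at 1.2.1]
3. pair(m(e, pair(c, m(pair(pair(pair(e, c), pair(c, e)), e), pair(c, c), pair(pair(e, e), e))), e), pair(e, e))  →  pair(pair(m(pair(pair(pair(e, c), pair(c, e)), e), pair(c, c), pair(pair(e, e), e)), m(pair(pair(pair(e, c), pair(c, e)), e), pair(c, c), pair(pair(e, e), e))), pair(e, e))   [R3 at 1]
4. pair(pair(m(pair(pair(pair(e, c), pair(c, e)), e), pair(c, c), pair(pair(e, e), e)), m(pair(pair(pair(e, c), pair(c, e)), e), pair(c, c), pair(pair(e, e), e))), pair(e, e))  →  pair(pair(c, m(pair(pair(pair(e, c), pair(c, e)), e), pair(c, c), pair(pair(e, e), e))), pair(e, e))   [R1 at 1.1]
5. pair(pair(c, m(pair(pair(pair(e, c), pair(c, e)), e), pair(c, c), pair(pair(e, e), e))), pair(e, e))  →  pair(pair(c, c), pair(e, e))   [R1 at 1.2]

Reduce t₂ = e:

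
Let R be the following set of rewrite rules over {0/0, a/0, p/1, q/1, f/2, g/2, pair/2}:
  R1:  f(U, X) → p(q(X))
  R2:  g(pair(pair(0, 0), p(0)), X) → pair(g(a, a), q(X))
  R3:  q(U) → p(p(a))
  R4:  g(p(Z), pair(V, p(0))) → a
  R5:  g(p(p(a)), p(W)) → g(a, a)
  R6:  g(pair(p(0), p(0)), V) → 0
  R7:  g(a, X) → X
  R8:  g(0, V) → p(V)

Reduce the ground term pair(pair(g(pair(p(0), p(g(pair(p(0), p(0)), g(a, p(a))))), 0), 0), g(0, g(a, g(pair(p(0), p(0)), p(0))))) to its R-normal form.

1. pair(pair(g(pair(p(0), p(g(pair(p(0), p(0)), g(a, p(a))))), 0), 0), g(0, g(a, g(pair(p(0), p(0)), p(0)))))  →  pair(pair(g(pair(p(0), p(0)), 0), 0), g(0, g(a, g(pair(p(0), p(0)), p(0)))))   [R6 at 1.1.1.2.1]
2. pair(pair(g(pair(p(0), p(0)), 0), 0), g(0, g(a, g(pair(p(0), p(0)), p(0)))))  →  pair(pair(0, 0), g(0, g(a, g(pair(p(0), p(0)), p(0)))))   [R6 at 1.1]
3. pair(pair(0, 0), g(0, g(a, g(pair(p(0), p(0)), p(0)))))  →  pair(pair(0, 0), p(g(a, g(pair(p(0), p(0)), p(0)))))   [R8 at 2]
4. pair(pair(0, 0), p(g(a, g(pair(p(0), p(0)), p(0)))))  →  pair(pair(0, 0), p(g(pair(p(0), p(0)), p(0))))   [R7 at 2.1]
5. pair(pair(0, 0), p(g(pair(p(0), p(0)), p(0))))  →  pair(pair(0, 0), p(0))   [R6 at 2.1]

pair(pair(0, 0), p(0))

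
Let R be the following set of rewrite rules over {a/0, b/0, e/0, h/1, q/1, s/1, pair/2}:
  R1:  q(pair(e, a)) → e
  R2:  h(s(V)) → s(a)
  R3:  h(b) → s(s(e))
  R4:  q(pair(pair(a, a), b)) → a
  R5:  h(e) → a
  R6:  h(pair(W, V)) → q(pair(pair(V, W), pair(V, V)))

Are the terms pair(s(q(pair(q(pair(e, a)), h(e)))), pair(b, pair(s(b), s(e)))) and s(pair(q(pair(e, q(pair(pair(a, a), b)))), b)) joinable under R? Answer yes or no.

no — NF(t₁) = pair(s(e), pair(b, pair(s(b), s(e)))), NF(t₂) = s(pair(e, b))

Reduce t₁ = pair(s(q(pair(q(pair(e, a)), h(e)))), pair(b, pair(s(b), s(e)))):
1. pair(s(q(pair(q(pair(e, a)), h(e)))), pair(b, pair(s(b), s(e))))  →  pair(s(q(pair(e, h(e)))), pair(b, pair(s(b), s(e))))   [R1 at 1.1.1.1]
2. pair(s(q(pair(e, h(e)))), pair(b, pair(s(b), s(e))))  →  pair(s(q(pair(e, a))), pair(b, pair(s(b), s(e))))   [R5 at 1.1.1.2]
3. pair(s(q(pair(e, a))), pair(b, pair(s(b), s(e))))  →  pair(s(e), pair(b, pair(s(b), s(e))))   [R1 at 1.1]

Reduce t₂ = s(pair(q(pair(e, q(pair(pair(a, a), b)))), b)):
1. s(pair(q(pair(e, q(pair(pair(a, a), b)))), b))  →  s(pair(q(pair(e, a)), b))   [R4 at 1.1.1.2]
2. s(pair(q(pair(e, a)), b))  →  s(pair(e, b))   [R1 at 1.1]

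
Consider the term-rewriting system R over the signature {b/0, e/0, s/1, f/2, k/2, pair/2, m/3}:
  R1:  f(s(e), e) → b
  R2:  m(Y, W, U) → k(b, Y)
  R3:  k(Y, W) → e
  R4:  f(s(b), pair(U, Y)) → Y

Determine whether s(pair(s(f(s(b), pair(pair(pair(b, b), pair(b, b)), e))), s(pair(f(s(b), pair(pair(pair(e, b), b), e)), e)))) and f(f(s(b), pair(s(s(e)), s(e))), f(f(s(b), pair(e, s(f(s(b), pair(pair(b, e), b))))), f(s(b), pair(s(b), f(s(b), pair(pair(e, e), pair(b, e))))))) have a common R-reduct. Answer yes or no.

Reduce t₁ = s(pair(s(f(s(b), pair(pair(pair(b, b), pair(b, b)), e))), s(pair(f(s(b), pair(pair(pair(e, b), b), e)), e)))):
1. s(pair(s(f(s(b), pair(pair(pair(b, b), pair(b, b)), e))), s(pair(f(s(b), pair(pair(pair(e, b), b), e)), e))))  →  s(pair(s(e), s(pair(f(s(b), pair(pair(pair(e, b), b), e)), e))))   [R4 at 1.1.1]
2. s(pair(s(e), s(pair(f(s(b), pair(pair(pair(e, b), b), e)), e))))  →  s(pair(s(e), s(pair(e, e))))   [R4 at 1.2.1.1]

Reduce t₂ = f(f(s(b), pair(s(s(e)), s(e))), f(f(s(b), pair(e, s(f(s(b), pair(pair(b, e), b))))), f(s(b), pair(s(b), f(s(b), pair(pair(e, e), pair(b, e))))))):
1. f(f(s(b), pair(s(s(e)), s(e))), f(f(s(b), pair(e, s(f(s(b), pair(pair(b, e), b))))), f(s(b), pair(s(b), f(s(b), pair(pair(e, e), pair(b, e)))))))  →  f(s(e), f(f(s(b), pair(e, s(f(s(b), pair(pair(b, e), b))))), f(s(b), pair(s(b), f(s(b), pair(pair(e, e), pair(b, e)))))))   [R4 at 1]
2. f(s(e), f(f(s(b), pair(e, s(f(s(b), pair(pair(b, e), b))))), f(s(b), pair(s(b), f(s(b), pair(pair(e, e), pair(b, e)))))))  →  f(s(e), f(s(f(s(b), pair(pair(b, e), b))), f(s(b), pair(s(b), f(s(b), pair(pair(e, e), pair(b, e)))))))   [R4 at 2.1]
3. f(s(e), f(s(f(s(b), pair(pair(b, e), b))), f(s(b), pair(s(b), f(s(b), pair(pair(e, e), pair(b, e)))))))  →  f(s(e), f(s(b), f(s(b), pair(s(b), f(s(b), pair(pair(e, e), pair(b, e)))))))   [R4 at 2.1.1]
4. f(s(e), f(s(b), f(s(b), pair(s(b), f(s(b), pair(pair(e, e), pair(b, e)))))))  →  f(s(e), f(s(b), f(s(b), pair(pair(e, e), pair(b, e)))))   [R4 at 2.2]
5. f(s(e), f(s(b), f(s(b), pair(pair(e, e), pair(b, e)))))  →  f(s(e), f(s(b), pair(b, e)))   [R4 at 2.2]
6. f(s(e), f(s(b), pair(b, e)))  →  f(s(e), e)   [R4 at 2]
7. f(s(e), e)  →  b   [R1 at ε]

no — NF(t₁) = s(pair(s(e), s(pair(e, e)))), NF(t₂) = b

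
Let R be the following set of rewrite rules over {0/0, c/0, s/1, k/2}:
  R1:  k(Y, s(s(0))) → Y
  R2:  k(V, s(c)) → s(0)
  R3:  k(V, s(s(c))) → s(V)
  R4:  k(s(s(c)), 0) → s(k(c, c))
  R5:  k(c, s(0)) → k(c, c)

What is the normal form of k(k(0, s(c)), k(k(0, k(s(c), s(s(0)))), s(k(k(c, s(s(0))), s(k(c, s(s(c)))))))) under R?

s(0)

1. k(k(0, s(c)), k(k(0, k(s(c), s(s(0)))), s(k(k(c, s(s(0))), s(k(c, s(s(c))))))))  →  k(s(0), k(k(0, k(s(c), s(s(0)))), s(k(k(c, s(s(0))), s(k(c, s(s(c))))))))   [R2 at 1]
2. k(s(0), k(k(0, k(s(c), s(s(0)))), s(k(k(c, s(s(0))), s(k(c, s(s(c))))))))  →  k(s(0), k(k(0, s(c)), s(k(k(c, s(s(0))), s(k(c, s(s(c))))))))   [R1 at 2.1.2]
3. k(s(0), k(k(0, s(c)), s(k(k(c, s(s(0))), s(k(c, s(s(c))))))))  →  k(s(0), k(s(0), s(k(k(c, s(s(0))), s(k(c, s(s(c))))))))   [R2 at 2.1]
4. k(s(0), k(s(0), s(k(k(c, s(s(0))), s(k(c, s(s(c))))))))  →  k(s(0), k(s(0), s(k(c, s(k(c, s(s(c))))))))   [R1 at 2.2.1.1]
5. k(s(0), k(s(0), s(k(c, s(k(c, s(s(c))))))))  →  k(s(0), k(s(0), s(k(c, s(s(c))))))   [R3 at 2.2.1.2.1]
6. k(s(0), k(s(0), s(k(c, s(s(c))))))  →  k(s(0), k(s(0), s(s(c))))   [R3 at 2.2.1]
7. k(s(0), k(s(0), s(s(c))))  →  k(s(0), s(s(0)))   [R3 at 2]
8. k(s(0), s(s(0)))  →  s(0)   [R1 at ε]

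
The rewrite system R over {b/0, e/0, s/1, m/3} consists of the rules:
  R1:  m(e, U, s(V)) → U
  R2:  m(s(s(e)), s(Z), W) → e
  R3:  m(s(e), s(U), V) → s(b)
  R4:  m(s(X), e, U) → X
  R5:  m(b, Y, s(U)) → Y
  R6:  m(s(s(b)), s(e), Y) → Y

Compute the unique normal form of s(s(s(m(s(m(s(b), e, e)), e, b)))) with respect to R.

s(s(s(b)))

1. s(s(s(m(s(m(s(b), e, e)), e, b))))  →  s(s(s(m(s(b), e, e))))   [R4 at 1.1.1]
2. s(s(s(m(s(b), e, e))))  →  s(s(s(b)))   [R4 at 1.1.1]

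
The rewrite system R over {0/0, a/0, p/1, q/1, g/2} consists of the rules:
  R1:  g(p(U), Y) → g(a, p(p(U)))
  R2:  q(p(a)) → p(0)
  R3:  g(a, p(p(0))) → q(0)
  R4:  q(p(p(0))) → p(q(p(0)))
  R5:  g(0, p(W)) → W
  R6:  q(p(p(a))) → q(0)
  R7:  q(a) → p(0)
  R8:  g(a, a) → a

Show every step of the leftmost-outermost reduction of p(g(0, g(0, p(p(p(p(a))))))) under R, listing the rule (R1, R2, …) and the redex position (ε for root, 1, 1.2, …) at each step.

1. p(g(0, g(0, p(p(p(p(a)))))))  →  p(g(0, p(p(p(a)))))   [R5 at 1.2]
2. p(g(0, p(p(p(a)))))  →  p(p(p(a)))   [R5 at 1]

p(p(p(a)))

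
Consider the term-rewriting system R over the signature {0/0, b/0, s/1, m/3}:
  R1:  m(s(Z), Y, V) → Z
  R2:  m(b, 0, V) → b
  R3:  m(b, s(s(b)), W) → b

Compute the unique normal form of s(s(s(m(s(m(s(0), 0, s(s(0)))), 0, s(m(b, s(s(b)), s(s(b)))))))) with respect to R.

1. s(s(s(m(s(m(s(0), 0, s(s(0)))), 0, s(m(b, s(s(b)), s(s(b))))))))  →  s(s(s(m(s(0), 0, s(s(0))))))   [R1 at 1.1.1]
2. s(s(s(m(s(0), 0, s(s(0))))))  →  s(s(s(0)))   [R1 at 1.1.1]

s(s(s(0)))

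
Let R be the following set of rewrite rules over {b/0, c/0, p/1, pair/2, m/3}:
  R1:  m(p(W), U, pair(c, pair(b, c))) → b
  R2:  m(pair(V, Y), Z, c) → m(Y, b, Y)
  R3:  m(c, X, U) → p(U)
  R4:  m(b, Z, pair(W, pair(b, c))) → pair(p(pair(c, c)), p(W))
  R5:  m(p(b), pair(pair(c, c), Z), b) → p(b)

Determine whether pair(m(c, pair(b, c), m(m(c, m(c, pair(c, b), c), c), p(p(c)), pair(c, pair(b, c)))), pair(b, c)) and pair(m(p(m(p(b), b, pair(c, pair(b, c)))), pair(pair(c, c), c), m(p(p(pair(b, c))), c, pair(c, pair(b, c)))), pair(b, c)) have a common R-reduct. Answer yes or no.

Reduce t₁ = pair(m(c, pair(b, c), m(m(c, m(c, pair(c, b), c), c), p(p(c)), pair(c, pair(b, c)))), pair(b, c)):
1. pair(m(c, pair(b, c), m(m(c, m(c, pair(c, b), c), c), p(p(c)), pair(c, pair(b, c)))), pair(b, c))  →  pair(p(m(m(c, m(c, pair(c, b), c), c), p(p(c)), pair(c, pair(b, c)))), pair(b, c))   [R3 at 1]
2. pair(p(m(m(c, m(c, pair(c, b), c), c), p(p(c)), pair(c, pair(b, c)))), pair(b, c))  →  pair(p(m(p(c), p(p(c)), pair(c, pair(b, c)))), pair(b, c))   [R3 at 1.1.1]
3. pair(p(m(p(c), p(p(c)), pair(c, pair(b, c)))), pair(b, c))  →  pair(p(b), pair(b, c))   [R1 at 1.1]

Reduce t₂ = pair(m(p(m(p(b), b, pair(c, pair(b, c)))), pair(pair(c, c), c), m(p(p(pair(b, c))), c, pair(c, pair(b, c)))), pair(b, c)):
1. pair(m(p(m(p(b), b, pair(c, pair(b, c)))), pair(pair(c, c), c), m(p(p(pair(b, c))), c, pair(c, pair(b, c)))), pair(b, c))  →  pair(m(p(b), pair(pair(c, c), c), m(p(p(pair(b, c))), c, pair(c, pair(b, c)))), pair(b, c))   [R1 at 1.1.1]
2. pair(m(p(b), pair(pair(c, c), c), m(p(p(pair(b, c))), c, pair(c, pair(b, c)))), pair(b, c))  →  pair(m(p(b), pair(pair(c, c), c), b), pair(b, c))   [R1 at 1.3]
3. pair(m(p(b), pair(pair(c, c), c), b), pair(b, c))  →  pair(p(b), pair(b, c))   [R5 at 1]

yes — NF(t₁) = pair(p(b), pair(b, c)), NF(t₂) = pair(p(b), pair(b, c))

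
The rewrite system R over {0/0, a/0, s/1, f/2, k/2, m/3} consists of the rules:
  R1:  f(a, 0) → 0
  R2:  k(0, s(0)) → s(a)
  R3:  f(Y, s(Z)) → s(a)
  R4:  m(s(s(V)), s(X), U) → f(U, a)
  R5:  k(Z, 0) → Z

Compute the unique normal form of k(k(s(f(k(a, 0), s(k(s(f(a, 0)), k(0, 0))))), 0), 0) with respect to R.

s(s(a))

1. k(k(s(f(k(a, 0), s(k(s(f(a, 0)), k(0, 0))))), 0), 0)  →  k(s(f(k(a, 0), s(k(s(f(a, 0)), k(0, 0))))), 0)   [R5 at ε]
2. k(s(f(k(a, 0), s(k(s(f(a, 0)), k(0, 0))))), 0)  →  s(f(k(a, 0), s(k(s(f(a, 0)), k(0, 0)))))   [R5 at ε]
3. s(f(k(a, 0), s(k(s(f(a, 0)), k(0, 0)))))  →  s(s(a))   [R3 at 1]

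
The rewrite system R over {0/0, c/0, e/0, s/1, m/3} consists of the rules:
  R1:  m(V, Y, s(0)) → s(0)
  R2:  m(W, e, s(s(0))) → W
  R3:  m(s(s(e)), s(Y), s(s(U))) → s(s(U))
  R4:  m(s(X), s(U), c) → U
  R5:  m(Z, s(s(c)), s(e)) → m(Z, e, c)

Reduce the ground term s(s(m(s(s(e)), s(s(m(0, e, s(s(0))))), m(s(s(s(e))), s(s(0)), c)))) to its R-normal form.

s(s(s(0)))

1. s(s(m(s(s(e)), s(s(m(0, e, s(s(0))))), m(s(s(s(e))), s(s(0)), c))))  →  s(s(m(s(s(e)), s(s(0)), m(s(s(s(e))), s(s(0)), c))))   [R2 at 1.1.2.1.1]
2. s(s(m(s(s(e)), s(s(0)), m(s(s(s(e))), s(s(0)), c))))  →  s(s(m(s(s(e)), s(s(0)), s(0))))   [R4 at 1.1.3]
3. s(s(m(s(s(e)), s(s(0)), s(0))))  →  s(s(s(0)))   [R1 at 1.1]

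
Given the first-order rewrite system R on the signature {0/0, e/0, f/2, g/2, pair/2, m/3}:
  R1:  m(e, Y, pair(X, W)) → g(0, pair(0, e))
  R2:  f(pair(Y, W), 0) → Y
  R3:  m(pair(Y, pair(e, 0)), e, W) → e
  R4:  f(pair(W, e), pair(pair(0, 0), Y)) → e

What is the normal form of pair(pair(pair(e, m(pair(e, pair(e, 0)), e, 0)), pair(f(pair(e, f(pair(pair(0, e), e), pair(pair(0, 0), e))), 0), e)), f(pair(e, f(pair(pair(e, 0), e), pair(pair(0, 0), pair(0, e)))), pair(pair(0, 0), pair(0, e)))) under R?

1. pair(pair(pair(e, m(pair(e, pair(e, 0)), e, 0)), pair(f(pair(e, f(pair(pair(0, e), e), pair(pair(0, 0), e))), 0), e)), f(pair(e, f(pair(pair(e, 0), e), pair(pair(0, 0), pair(0, e)))), pair(pair(0, 0), pair(0, e))))  →  pair(pair(pair(e, e), pair(f(pair(e, f(pair(pair(0, e), e), pair(pair(0, 0), e))), 0), e)), f(pair(e, f(pair(pair(e, 0), e), pair(pair(0, 0), pair(0, e)))), pair(pair(0, 0), pair(0, e))))   [R3 at 1.1.2]
2. pair(pair(pair(e, e), pair(f(pair(e, f(pair(pair(0, e), e), pair(pair(0, 0), e))), 0), e)), f(pair(e, f(pair(pair(e, 0), e), pair(pair(0, 0), pair(0, e)))), pair(pair(0, 0), pair(0, e))))  →  pair(pair(pair(e, e), pair(e, e)), f(pair(e, f(pair(pair(e, 0), e), pair(pair(0, 0), pair(0, e)))), pair(pair(0, 0), pair(0, e))))   [R2 at 1.2.1]
3. pair(pair(pair(e, e), pair(e, e)), f(pair(e, f(pair(pair(e, 0), e), pair(pair(0, 0), pair(0, e)))), pair(pair(0, 0), pair(0, e))))  →  pair(pair(pair(e, e), pair(e, e)), f(pair(e, e), pair(pair(0, 0), pair(0, e))))   [R4 at 2.1.2]
4. pair(pair(pair(e, e), pair(e, e)), f(pair(e, e), pair(pair(0, 0), pair(0, e))))  →  pair(pair(pair(e, e), pair(e, e)), e)   [R4 at 2]

pair(pair(pair(e, e), pair(e, e)), e)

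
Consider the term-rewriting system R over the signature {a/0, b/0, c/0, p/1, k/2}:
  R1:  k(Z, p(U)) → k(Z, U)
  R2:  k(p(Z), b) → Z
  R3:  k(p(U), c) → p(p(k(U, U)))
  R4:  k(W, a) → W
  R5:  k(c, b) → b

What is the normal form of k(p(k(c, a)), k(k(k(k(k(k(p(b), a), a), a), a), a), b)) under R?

c

1. k(p(k(c, a)), k(k(k(k(k(k(p(b), a), a), a), a), a), b))  →  k(p(c), k(k(k(k(k(k(p(b), a), a), a), a), a), b))   [R4 at 1.1]
2. k(p(c), k(k(k(k(k(k(p(b), a), a), a), a), a), b))  →  k(p(c), k(k(k(k(k(p(b), a), a), a), a), b))   [R4 at 2.1]
3. k(p(c), k(k(k(k(k(p(b), a), a), a), a), b))  →  k(p(c), k(k(k(k(p(b), a), a), a), b))   [R4 at 2.1]
4. k(p(c), k(k(k(k(p(b), a), a), a), b))  →  k(p(c), k(k(k(p(b), a), a), b))   [R4 at 2.1]
5. k(p(c), k(k(k(p(b), a), a), b))  →  k(p(c), k(k(p(b), a), b))   [R4 at 2.1]
6. k(p(c), k(k(p(b), a), b))  →  k(p(c), k(p(b), b))   [R4 at 2.1]
7. k(p(c), k(p(b), b))  →  k(p(c), b)   [R2 at 2]
8. k(p(c), b)  →  c   [R2 at ε]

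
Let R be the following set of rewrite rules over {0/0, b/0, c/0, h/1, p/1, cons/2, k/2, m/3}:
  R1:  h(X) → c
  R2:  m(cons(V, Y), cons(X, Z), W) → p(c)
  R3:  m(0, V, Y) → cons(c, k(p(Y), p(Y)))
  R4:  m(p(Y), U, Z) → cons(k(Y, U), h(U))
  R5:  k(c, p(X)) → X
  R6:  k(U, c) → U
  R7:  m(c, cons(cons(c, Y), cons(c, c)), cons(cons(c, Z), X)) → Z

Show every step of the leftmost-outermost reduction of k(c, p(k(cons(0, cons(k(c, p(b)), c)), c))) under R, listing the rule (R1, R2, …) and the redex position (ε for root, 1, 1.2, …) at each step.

1. k(c, p(k(cons(0, cons(k(c, p(b)), c)), c)))  →  k(cons(0, cons(k(c, p(b)), c)), c)   [R5 at ε]
2. k(cons(0, cons(k(c, p(b)), c)), c)  →  cons(0, cons(k(c, p(b)), c))   [R6 at ε]
3. cons(0, cons(k(c, p(b)), c))  →  cons(0, cons(b, c))   [R5 at 2.1]

cons(0, cons(b, c))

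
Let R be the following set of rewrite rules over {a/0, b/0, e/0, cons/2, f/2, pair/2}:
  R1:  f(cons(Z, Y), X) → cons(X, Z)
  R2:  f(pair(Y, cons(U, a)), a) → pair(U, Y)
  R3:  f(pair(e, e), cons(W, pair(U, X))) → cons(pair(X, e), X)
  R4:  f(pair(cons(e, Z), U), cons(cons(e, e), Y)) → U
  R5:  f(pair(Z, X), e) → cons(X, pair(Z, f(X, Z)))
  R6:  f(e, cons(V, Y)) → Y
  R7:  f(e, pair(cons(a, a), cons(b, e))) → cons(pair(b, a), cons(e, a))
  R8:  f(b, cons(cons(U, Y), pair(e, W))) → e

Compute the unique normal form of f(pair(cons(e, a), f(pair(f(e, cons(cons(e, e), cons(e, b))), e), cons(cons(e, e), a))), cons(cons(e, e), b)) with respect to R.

e

1. f(pair(cons(e, a), f(pair(f(e, cons(cons(e, e), cons(e, b))), e), cons(cons(e, e), a))), cons(cons(e, e), b))  →  f(pair(f(e, cons(cons(e, e), cons(e, b))), e), cons(cons(e, e), a))   [R4 at ε]
2. f(pair(f(e, cons(cons(e, e), cons(e, b))), e), cons(cons(e, e), a))  →  f(pair(cons(e, b), e), cons(cons(e, e), a))   [R6 at 1.1]
3. f(pair(cons(e, b), e), cons(cons(e, e), a))  →  e   [R4 at ε]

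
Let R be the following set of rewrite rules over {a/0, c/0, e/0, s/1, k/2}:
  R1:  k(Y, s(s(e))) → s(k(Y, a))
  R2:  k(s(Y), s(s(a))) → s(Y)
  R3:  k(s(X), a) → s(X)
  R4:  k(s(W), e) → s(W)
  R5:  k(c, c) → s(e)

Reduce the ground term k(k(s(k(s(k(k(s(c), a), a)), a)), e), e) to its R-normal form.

1. k(k(s(k(s(k(k(s(c), a), a)), a)), e), e)  →  k(s(k(s(k(k(s(c), a), a)), a)), e)   [R4 at 1]
2. k(s(k(s(k(k(s(c), a), a)), a)), e)  →  s(k(s(k(k(s(c), a), a)), a))   [R4 at ε]
3. s(k(s(k(k(s(c), a), a)), a))  →  s(s(k(k(s(c), a), a)))   [R3 at 1]
4. s(s(k(k(s(c), a), a)))  →  s(s(k(s(c), a)))   [R3 at 1.1.1]
5. s(s(k(s(c), a)))  →  s(s(s(c)))   [R3 at 1.1]

s(s(s(c)))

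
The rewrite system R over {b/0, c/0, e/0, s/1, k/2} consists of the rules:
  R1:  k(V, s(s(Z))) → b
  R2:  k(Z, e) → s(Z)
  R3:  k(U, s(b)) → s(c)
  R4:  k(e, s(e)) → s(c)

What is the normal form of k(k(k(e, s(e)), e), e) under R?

s(s(s(c)))

1. k(k(k(e, s(e)), e), e)  →  s(k(k(e, s(e)), e))   [R2 at ε]
2. s(k(k(e, s(e)), e))  →  s(s(k(e, s(e))))   [R2 at 1]
3. s(s(k(e, s(e))))  →  s(s(s(c)))   [R4 at 1.1]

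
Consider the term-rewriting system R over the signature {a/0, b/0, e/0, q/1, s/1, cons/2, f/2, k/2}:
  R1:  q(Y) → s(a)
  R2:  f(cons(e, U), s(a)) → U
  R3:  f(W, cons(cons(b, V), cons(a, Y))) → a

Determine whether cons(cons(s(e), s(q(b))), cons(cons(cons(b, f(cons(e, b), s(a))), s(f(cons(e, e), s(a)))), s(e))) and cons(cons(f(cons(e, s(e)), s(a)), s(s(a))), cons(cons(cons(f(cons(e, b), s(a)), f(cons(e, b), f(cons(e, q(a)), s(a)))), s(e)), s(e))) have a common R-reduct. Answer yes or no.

yes — NF(t₁) = cons(cons(s(e), s(s(a))), cons(cons(cons(b, b), s(e)), s(e))), NF(t₂) = cons(cons(s(e), s(s(a))), cons(cons(cons(b, b), s(e)), s(e)))

Reduce t₁ = cons(cons(s(e), s(q(b))), cons(cons(cons(b, f(cons(e, b), s(a))), s(f(cons(e, e), s(a)))), s(e))):
1. cons(cons(s(e), s(q(b))), cons(cons(cons(b, f(cons(e, b), s(a))), s(f(cons(e, e), s(a)))), s(e)))  →  cons(cons(s(e), s(s(a))), cons(cons(cons(b, f(cons(e, b), s(a))), s(f(cons(e, e), s(a)))), s(e)))   [R1 at 1.2.1]
2. cons(cons(s(e), s(s(a))), cons(cons(cons(b, f(cons(e, b), s(a))), s(f(cons(e, e), s(a)))), s(e)))  →  cons(cons(s(e), s(s(a))), cons(cons(cons(b, b), s(f(cons(e, e), s(a)))), s(e)))   [R2 at 2.1.1.2]
3. cons(cons(s(e), s(s(a))), cons(cons(cons(b, b), s(f(cons(e, e), s(a)))), s(e)))  →  cons(cons(s(e), s(s(a))), cons(cons(cons(b, b), s(e)), s(e)))   [R2 at 2.1.2.1]

Reduce t₂ = cons(cons(f(cons(e, s(e)), s(a)), s(s(a))), cons(cons(cons(f(cons(e, b), s(a)), f(cons(e, b), f(cons(e, q(a)), s(a)))), s(e)), s(e))):
1. cons(cons(f(cons(e, s(e)), s(a)), s(s(a))), cons(cons(cons(f(cons(e, b), s(a)), f(cons(e, b), f(cons(e, q(a)), s(a)))), s(e)), s(e)))  →  cons(cons(s(e), s(s(a))), cons(cons(cons(f(cons(e, b), s(a)), f(cons(e, b), f(cons(e, q(a)), s(a)))), s(e)), s(e)))   [R2 at 1.1]
2. cons(cons(s(e), s(s(a))), cons(cons(cons(f(cons(e, b), s(a)), f(cons(e, b), f(cons(e, q(a)), s(a)))), s(e)), s(e)))  →  cons(cons(s(e), s(s(a))), cons(cons(cons(b, f(cons(e, b), f(cons(e, q(a)), s(a)))), s(e)), s(e)))   [R2 at 2.1.1.1]
3. cons(cons(s(e), s(s(a))), cons(cons(cons(b, f(cons(e, b), f(cons(e, q(a)), s(a)))), s(e)), s(e)))  →  cons(cons(s(e), s(s(a))), cons(cons(cons(b, f(cons(e, b), q(a))), s(e)), s(e)))   [R2 at 2.1.1.2.2]
4. cons(cons(s(e), s(s(a))), cons(cons(cons(b, f(cons(e, b), q(a))), s(e)), s(e)))  →  cons(cons(s(e), s(s(a))), cons(cons(cons(b, f(cons(e, b), s(a))), s(e)), s(e)))   [R1 at 2.1.1.2.2]
5. cons(cons(s(e), s(s(a))), cons(cons(cons(b, f(cons(e, b), s(a))), s(e)), s(e)))  →  cons(cons(s(e), s(s(a))), cons(cons(cons(b, b), s(e)), s(e)))   [R2 at 2.1.1.2]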